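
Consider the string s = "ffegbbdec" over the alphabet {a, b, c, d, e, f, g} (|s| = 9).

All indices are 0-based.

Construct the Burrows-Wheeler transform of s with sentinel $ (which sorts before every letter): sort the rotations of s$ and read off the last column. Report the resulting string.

rank  rotation    last
    0  $ffegbbdec  c
    1  bbdec$ffeg  g
    2  bdec$ffegb  b
    3  c$ffegbbde  e
    4  dec$ffegbb  b
    5  ec$ffegbbd  d
    6  egbbdec$ff  f
    7  fegbbdec$f  f
    8  ffegbbdec$  $
    9  gbbdec$ffe  e

cgbebdff$e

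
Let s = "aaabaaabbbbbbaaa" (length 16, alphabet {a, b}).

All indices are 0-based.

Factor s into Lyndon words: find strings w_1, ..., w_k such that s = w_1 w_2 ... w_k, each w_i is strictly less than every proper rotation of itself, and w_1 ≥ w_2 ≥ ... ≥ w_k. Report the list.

emit factor 1: 'aaabaaabbbbbb' (i=0, period=13)
emit factor 2: 'a' (i=13, period=1)
emit factor 3: 'a' (i=14, period=1)
emit factor 4: 'a' (i=15, period=1)

["aaabaaabbbbbb", "a", "a", "a"]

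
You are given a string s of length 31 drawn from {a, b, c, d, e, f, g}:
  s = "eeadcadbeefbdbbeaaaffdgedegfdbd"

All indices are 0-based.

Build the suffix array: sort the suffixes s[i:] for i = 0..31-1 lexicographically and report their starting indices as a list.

sorted suffixes:
  #0 SA[0]=16  'aaaffdgedegfdbd'
  #1 SA[1]=17  'aaffdgedegfdbd'
  #2 SA[2]=5  'adbeefbdbbeaaaffdgedegfdbd'
  #3 SA[3]=2  'adcadbeefbdbbeaaaffdgedegfdbd'
  #4 SA[4]=18  'affdgedegfdbd'
  #5 SA[5]=13  'bbeaaaffdgedegfdbd'
  #6 SA[6]=29  'bd'
  #7 SA[7]=11  'bdbbeaaaffdgedegfdbd'
  #8 SA[8]=14  'beaaaffdgedegfdbd'
  #9 SA[9]=7  'beefbdbbeaaaffdgedegfdbd'
  #10 SA[10]=4  'cadbeefbdbbeaaaffdgedegfdbd'
  #11 SA[11]=30  'd'
  #12 SA[12]=12  'dbbeaaaffdgedegfdbd'
  #13 SA[13]=28  'dbd'
  #14 SA[14]=6  'dbeefbdbbeaaaffdgedegfdbd'
  #15 SA[15]=3  'dcadbeefbdbbeaaaffdgedegfdbd'
  #16 SA[16]=24  'degfdbd'
  #17 SA[17]=21  'dgedegfdbd'
  #18 SA[18]=15  'eaaaffdgedegfdbd'
  #19 SA[19]=1  'eadcadbeefbdbbeaaaffdgedegfdbd'
  #20 SA[20]=23  'edegfdbd'
  #21 SA[21]=0  'eeadcadbeefbdbbeaaaffdgedegfdbd'
  #22 SA[22]=8  'eefbdbbeaaaffdgedegfdbd'
  #23 SA[23]=9  'efbdbbeaaaffdgedegfdbd'
  #24 SA[24]=25  'egfdbd'
  #25 SA[25]=10  'fbdbbeaaaffdgedegfdbd'
  #26 SA[26]=27  'fdbd'
  #27 SA[27]=20  'fdgedegfdbd'
  #28 SA[28]=19  'ffdgedegfdbd'
  #29 SA[29]=22  'gedegfdbd'
  #30 SA[30]=26  'gfdbd'

[16, 17, 5, 2, 18, 13, 29, 11, 14, 7, 4, 30, 12, 28, 6, 3, 24, 21, 15, 1, 23, 0, 8, 9, 25, 10, 27, 20, 19, 22, 26]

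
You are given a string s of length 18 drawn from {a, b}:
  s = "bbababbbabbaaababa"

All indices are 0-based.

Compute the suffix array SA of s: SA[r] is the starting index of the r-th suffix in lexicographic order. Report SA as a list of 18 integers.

[17, 11, 12, 15, 13, 2, 8, 4, 16, 10, 14, 1, 7, 3, 9, 0, 6, 5]

rank→(start, suffix):
  0 → (17, 'a')
  1 → (11, 'aaababa')
  2 → (12, 'aababa')
  3 → (15, 'aba')
  4 → (13, 'ababa')
  5 → (2, 'ababbbabbaaababa')
  6 → (8, 'abbaaababa')
  7 → (4, 'abbbabbaaababa')
  8 → (16, 'ba')
  9 → (10, 'baaababa')
  10 → (14, 'baba')
  11 → (1, 'bababbbabbaaababa')
  12 → (7, 'babbaaababa')
  13 → (3, 'babbbabbaaababa')
  14 → (9, 'bbaaababa')
  15 → (0, 'bbababbbabbaaababa')
  16 → (6, 'bbabbaaababa')
  17 → (5, 'bbbabbaaababa')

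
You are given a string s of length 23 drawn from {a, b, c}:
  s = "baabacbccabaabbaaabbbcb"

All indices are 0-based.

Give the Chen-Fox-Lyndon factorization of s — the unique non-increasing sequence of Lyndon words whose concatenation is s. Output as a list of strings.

emit factor 1: 'b' (i=0, period=1)
emit factor 2: 'aabacbccabaabb' (i=1, period=14)
emit factor 3: 'aaabbbcb' (i=15, period=8)

["b", "aabacbccabaabb", "aaabbbcb"]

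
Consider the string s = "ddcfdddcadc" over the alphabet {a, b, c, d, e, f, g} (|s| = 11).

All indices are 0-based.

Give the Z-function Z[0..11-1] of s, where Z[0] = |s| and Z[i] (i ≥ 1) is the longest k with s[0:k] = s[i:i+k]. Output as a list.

Z[0]=11
i=1: fresh scan; Z[1]=1 grow→box=[1,2)
i=2: fresh scan; Z[2]=0
i=3: fresh scan; Z[3]=0
i=4: fresh scan; Z[4]=2 grow→box=[4,6)
i=5: min(r-i=1, Z[1]=1)=1; Z[5]=3 grow→box=[5,8)
i=6: min(r-i=2, Z[1]=1)=1; Z[6]=1
i=7: min(r-i=1, Z[2]=0)=0; Z[7]=0
i=8: fresh scan; Z[8]=0
i=9: fresh scan; Z[9]=1 grow→box=[9,10)
i=10: fresh scan; Z[10]=0

[11, 1, 0, 0, 2, 3, 1, 0, 0, 1, 0]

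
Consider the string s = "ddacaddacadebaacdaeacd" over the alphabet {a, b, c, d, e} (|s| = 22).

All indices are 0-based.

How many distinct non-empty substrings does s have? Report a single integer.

rank | idx | suffix
   0 |  13 | aacdaeacd
   1 |   2 | acaddacadebaacdaeacd
   2 |   7 | acadebaacdaeacd
   3 |  19 | acd
   4 |  14 | acdaeacd
   5 |   4 | addacadebaacdaeacd
   6 |   9 | adebaacdaeacd
   7 |  17 | aeacd
   8 |  12 | baacdaeacd
   9 |   3 | caddacadebaacdaeacd
  10 |   8 | cadebaacdaeacd
  11 |  20 | cd
  12 |  15 | cdaeacd
  13 |  21 | d
  14 |   1 | dacaddacadebaacdaeacd
  15 |   6 | dacadebaacdaeacd
  16 |  16 | daeacd
  17 |   0 | ddacaddacadebaacdaeacd
  18 |   5 | ddacadebaacdaeacd
  19 |  10 | debaacdaeacd
  20 |  18 | eacd
  21 |  11 | ebaacdaeacd

SA = [13, 2, 7, 19, 14, 4, 9, 17, 12, 3, 8, 20, 15, 21, 1, 6, 16, 0, 5, 10, 18, 11]
rank  pair      lcp
   1  s[13:],s[2:]  1  'a'
   2  s[2:],s[7:]  4  'acad'
   3  s[7:],s[19:]  2  'ac'
   4  s[19:],s[14:]  3  'acd'
   5  s[14:],s[4:]  1  'a'
   6  s[4:],s[9:]  2  'ad'
   7  s[9:],s[17:]  1  'a'
   8  s[17:],s[12:]  0  ''
   9  s[12:],s[3:]  0  ''
  10  s[3:],s[8:]  3  'cad'
  11  s[8:],s[20:]  1  'c'
  12  s[20:],s[15:]  2  'cd'
  13  s[15:],s[21:]  0  ''
  14  s[21:],s[1:]  1  'd'
  15  s[1:],s[6:]  5  'dacad'
  16  s[6:],s[16:]  2  'da'
  17  s[16:],s[0:]  1  'd'
  18  s[0:],s[5:]  6  'ddacad'
  19  s[5:],s[10:]  1  'd'
  20  s[10:],s[18:]  0  ''
  21  s[18:],s[11:]  1  'e'

n(n+1)/2 = 22·23/2 = 253
Σ LCP = 0 + 1 + 4 + 2 + 3 + 1 + 2 + 1 + 0 + 0 + 3 + 1 + 2 + 0 + 1 + 5 + 2 + 1 + 6 + 1 + 0 + 1 = 37
distinct = 253 − 37 = 216

216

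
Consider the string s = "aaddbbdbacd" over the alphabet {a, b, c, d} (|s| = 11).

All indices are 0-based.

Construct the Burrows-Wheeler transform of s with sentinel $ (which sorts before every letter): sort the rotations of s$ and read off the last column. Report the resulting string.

d$baddbacbda

rank  rotation      last
    0  $aaddbbdbacd  d
    1  aaddbbdbacd$  $
    2  acd$aaddbbdb  b
    3  addbbdbacd$a  a
    4  bacd$aaddbbd  d
    5  bbdbacd$aadd  d
    6  bdbacd$aaddb  b
    7  cd$aaddbbdba  a
    8  d$aaddbbdbac  c
    9  dbacd$aaddbb  b
   10  dbbdbacd$aad  d
   11  ddbbdbacd$aa  a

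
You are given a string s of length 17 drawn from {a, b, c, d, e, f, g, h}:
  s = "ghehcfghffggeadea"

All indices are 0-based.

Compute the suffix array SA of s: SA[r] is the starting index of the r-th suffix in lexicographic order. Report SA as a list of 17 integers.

[16, 13, 4, 14, 15, 12, 2, 8, 9, 5, 11, 10, 0, 6, 3, 1, 7]

rank | idx | suffix
   0 |  16 | a
   1 |  13 | adea
   2 |   4 | cfghffggeadea
   3 |  14 | dea
   4 |  15 | ea
   5 |  12 | eadea
   6 |   2 | ehcfghffggeadea
   7 |   8 | ffggeadea
   8 |   9 | fggeadea
   9 |   5 | fghffggeadea
  10 |  11 | geadea
  11 |  10 | ggeadea
  12 |   0 | ghehcfghffggeadea
  13 |   6 | ghffggeadea
  14 |   3 | hcfghffggeadea
  15 |   1 | hehcfghffggeadea
  16 |   7 | hffggeadea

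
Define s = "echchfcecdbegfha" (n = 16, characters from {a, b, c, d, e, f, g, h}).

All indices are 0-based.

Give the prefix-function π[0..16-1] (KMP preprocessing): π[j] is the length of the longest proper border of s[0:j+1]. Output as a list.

π[0] = 0
j=1 s[j]='c': π[1]=0 (border '')
j=2 s[j]='h': π[2]=0 (border '')
j=3 s[j]='c': π[3]=0 (border '')
j=4 s[j]='h': π[4]=0 (border '')
j=5 s[j]='f': π[5]=0 (border '')
j=6 s[j]='c': π[6]=0 (border '')
j=7 s[j]='e': π[7]=1 (border 'e')
j=8 s[j]='c': π[8]=2 (border 'ec')
j=9 s[j]='d': k: 2→0; π[9]=0 (border '')
j=10 s[j]='b': π[10]=0 (border '')
j=11 s[j]='e': π[11]=1 (border 'e')
j=12 s[j]='g': k: 1→0; π[12]=0 (border '')
j=13 s[j]='f': π[13]=0 (border '')
j=14 s[j]='h': π[14]=0 (border '')
j=15 s[j]='a': π[15]=0 (border '')

[0, 0, 0, 0, 0, 0, 0, 1, 2, 0, 0, 1, 0, 0, 0, 0]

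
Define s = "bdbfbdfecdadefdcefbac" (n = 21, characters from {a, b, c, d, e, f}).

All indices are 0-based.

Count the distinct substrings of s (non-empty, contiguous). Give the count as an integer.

rank→(start, suffix):
  0 → (19, 'ac')
  1 → (10, 'adefdcefbac')
  2 → (18, 'bac')
  3 → (0, 'bdbfbdfecdadefdcefbac')
  4 → (4, 'bdfecdadefdcefbac')
  5 → (2, 'bfbdfecdadefdcefbac')
  6 → (20, 'c')
  7 → (8, 'cdadefdcefbac')
  8 → (15, 'cefbac')
  9 → (9, 'dadefdcefbac')
  10 → (1, 'dbfbdfecdadefdcefbac')
  11 → (14, 'dcefbac')
  12 → (11, 'defdcefbac')
  13 → (5, 'dfecdadefdcefbac')
  14 → (7, 'ecdadefdcefbac')
  15 → (16, 'efbac')
  16 → (12, 'efdcefbac')
  17 → (17, 'fbac')
  18 → (3, 'fbdfecdadefdcefbac')
  19 → (13, 'fdcefbac')
  20 → (6, 'fecdadefdcefbac')

SA = [19, 10, 18, 0, 4, 2, 20, 8, 15, 9, 1, 14, 11, 5, 7, 16, 12, 17, 3, 13, 6]
i: (SA[i-1],SA[i]) lcp shared
  1: (19,10) 1 'a'
  2: (10,18) 0 ''
  3: (18,0) 1 'b'
  4: (0,4) 2 'bd'
  5: (4,2) 1 'b'
  6: (2,20) 0 ''
  7: (20,8) 1 'c'
  8: (8,15) 1 'c'
  9: (15,9) 0 ''
  10: (9,1) 1 'd'
  11: (1,14) 1 'd'
  12: (14,11) 1 'd'
  13: (11,5) 1 'd'
  14: (5,7) 0 ''
  15: (7,16) 1 'e'
  16: (16,12) 2 'ef'
  17: (12,17) 0 ''
  18: (17,3) 2 'fb'
  19: (3,13) 1 'f'
  20: (13,6) 1 'f'

n(n+1)/2 = 21·22/2 = 231
Σ LCP = 0 + 1 + 0 + 1 + 2 + 1 + 0 + 1 + 1 + 0 + 1 + 1 + 1 + 1 + 0 + 1 + 2 + 0 + 2 + 1 + 1 = 18
distinct = 231 − 18 = 213

213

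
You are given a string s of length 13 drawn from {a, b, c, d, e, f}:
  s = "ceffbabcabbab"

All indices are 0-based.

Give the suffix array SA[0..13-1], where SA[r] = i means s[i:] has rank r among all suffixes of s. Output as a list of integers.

[11, 8, 5, 12, 10, 4, 9, 6, 7, 0, 1, 3, 2]

sorted suffixes:
  #0 SA[0]=11  'ab'
  #1 SA[1]=8  'abbab'
  #2 SA[2]=5  'abcabbab'
  #3 SA[3]=12  'b'
  #4 SA[4]=10  'bab'
  #5 SA[5]=4  'babcabbab'
  #6 SA[6]=9  'bbab'
  #7 SA[7]=6  'bcabbab'
  #8 SA[8]=7  'cabbab'
  #9 SA[9]=0  'ceffbabcabbab'
  #10 SA[10]=1  'effbabcabbab'
  #11 SA[11]=3  'fbabcabbab'
  #12 SA[12]=2  'ffbabcabbab'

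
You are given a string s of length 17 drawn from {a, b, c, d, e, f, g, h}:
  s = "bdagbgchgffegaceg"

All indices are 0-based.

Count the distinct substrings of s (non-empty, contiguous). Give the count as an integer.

sorted suffixes:
  #0 SA[0]=13  'aceg'
  #1 SA[1]=2  'agbgchgffegaceg'
  #2 SA[2]=0  'bdagbgchgffegaceg'
  #3 SA[3]=4  'bgchgffegaceg'
  #4 SA[4]=14  'ceg'
  #5 SA[5]=6  'chgffegaceg'
  #6 SA[6]=1  'dagbgchgffegaceg'
  #7 SA[7]=15  'eg'
  #8 SA[8]=11  'egaceg'
  #9 SA[9]=10  'fegaceg'
  #10 SA[10]=9  'ffegaceg'
  #11 SA[11]=16  'g'
  #12 SA[12]=12  'gaceg'
  #13 SA[13]=3  'gbgchgffegaceg'
  #14 SA[14]=5  'gchgffegaceg'
  #15 SA[15]=8  'gffegaceg'
  #16 SA[16]=7  'hgffegaceg'

SA = [13, 2, 0, 4, 14, 6, 1, 15, 11, 10, 9, 16, 12, 3, 5, 8, 7]
[i] adj suffixes → lcp
  [1] 13/2 → 1 ('a')
  [2] 2/0 → 0 ('')
  [3] 0/4 → 1 ('b')
  [4] 4/14 → 0 ('')
  [5] 14/6 → 1 ('c')
  [6] 6/1 → 0 ('')
  [7] 1/15 → 0 ('')
  [8] 15/11 → 2 ('eg')
  [9] 11/10 → 0 ('')
  [10] 10/9 → 1 ('f')
  [11] 9/16 → 0 ('')
  [12] 16/12 → 1 ('g')
  [13] 12/3 → 1 ('g')
  [14] 3/5 → 1 ('g')
  [15] 5/8 → 1 ('g')
  [16] 8/7 → 0 ('')

n(n+1)/2 = 17·18/2 = 153
Σ LCP = 0 + 1 + 0 + 1 + 0 + 1 + 0 + 0 + 2 + 0 + 1 + 0 + 1 + 1 + 1 + 1 + 0 = 10
distinct = 153 − 10 = 143

143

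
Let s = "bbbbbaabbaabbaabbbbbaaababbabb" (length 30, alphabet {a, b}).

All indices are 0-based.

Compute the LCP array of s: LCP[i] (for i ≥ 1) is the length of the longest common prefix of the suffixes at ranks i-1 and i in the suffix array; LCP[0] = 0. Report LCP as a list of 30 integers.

rank→(start, suffix):
  0 → (20, 'aaababbabb')
  1 → (21, 'aababbabb')
  2 → (5, 'aabbaabbaabbbbbaaababbabb')
  3 → (9, 'aabbaabbbbbaaababbabb')
  4 → (13, 'aabbbbbaaababbabb')
  5 → (22, 'ababbabb')
  6 → (27, 'abb')
  7 → (6, 'abbaabbaabbbbbaaababbabb')
  8 → (10, 'abbaabbbbbaaababbabb')
  9 → (24, 'abbabb')
  10 → (14, 'abbbbbaaababbabb')
  11 → (29, 'b')
  12 → (19, 'baaababbabb')
  13 → (4, 'baabbaabbaabbbbbaaababbabb')
  14 → (8, 'baabbaabbbbbaaababbabb')
  15 → (12, 'baabbbbbaaababbabb')
  16 → (26, 'babb')
  17 → (23, 'babbabb')
  18 → (28, 'bb')
  19 → (18, 'bbaaababbabb')
  20 → (3, 'bbaabbaabbaabbbbbaaababbabb')
  21 → (7, 'bbaabbaabbbbbaaababbabb')
  22 → (11, 'bbaabbbbbaaababbabb')
  23 → (25, 'bbabb')
  24 → (17, 'bbbaaababbabb')
  25 → (2, 'bbbaabbaabbaabbbbbaaababbabb')
  26 → (16, 'bbbbaaababbabb')
  27 → (1, 'bbbbaabbaabbaabbbbbaaababbabb')
  28 → (15, 'bbbbbaaababbabb')
  29 → (0, 'bbbbbaabbaabbaabbbbbaaababbabb')

SA = [20, 21, 5, 9, 13, 22, 27, 6, 10, 24, 14, 29, 19, 4, 8, 12, 26, 23, 28, 18, 3, 7, 11, 25, 17, 2, 16, 1, 15, 0]
[i] adj suffixes → lcp
  [1] 20/21 → 2 ('aa')
  [2] 21/5 → 3 ('aab')
  [3] 5/9 → 8 ('aabbaabb')
  [4] 9/13 → 4 ('aabb')
  [5] 13/22 → 1 ('a')
  [6] 22/27 → 2 ('ab')
  [7] 27/6 → 3 ('abb')
  [8] 6/10 → 7 ('abbaabb')
  [9] 10/24 → 4 ('abba')
  [10] 24/14 → 3 ('abb')
  [11] 14/29 → 0 ('')
  [12] 29/19 → 1 ('b')
  [13] 19/4 → 3 ('baa')
  [14] 4/8 → 9 ('baabbaabb')
  [15] 8/12 → 5 ('baabb')
  [16] 12/26 → 2 ('ba')
  [17] 26/23 → 4 ('babb')
  [18] 23/28 → 1 ('b')
  [19] 28/18 → 2 ('bb')
  [20] 18/3 → 4 ('bbaa')
  [21] 3/7 → 10 ('bbaabbaabb')
  [22] 7/11 → 6 ('bbaabb')
  [23] 11/25 → 3 ('bba')
  [24] 25/17 → 2 ('bb')
  [25] 17/2 → 5 ('bbbaa')
  [26] 2/16 → 3 ('bbb')
  [27] 16/1 → 6 ('bbbbaa')
  [28] 1/15 → 4 ('bbbb')
  [29] 15/0 → 7 ('bbbbbaa')

[0, 2, 3, 8, 4, 1, 2, 3, 7, 4, 3, 0, 1, 3, 9, 5, 2, 4, 1, 2, 4, 10, 6, 3, 2, 5, 3, 6, 4, 7]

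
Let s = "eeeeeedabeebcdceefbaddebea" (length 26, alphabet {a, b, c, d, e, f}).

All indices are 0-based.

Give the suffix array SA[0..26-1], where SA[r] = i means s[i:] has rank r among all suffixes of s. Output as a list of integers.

[25, 7, 19, 18, 11, 23, 8, 12, 14, 6, 13, 20, 21, 24, 10, 22, 5, 9, 4, 3, 2, 1, 0, 15, 16, 17]

rank→(start, suffix):
  0 → (25, 'a')
  1 → (7, 'abeebcdceefbaddebea')
  2 → (19, 'addebea')
  3 → (18, 'baddebea')
  4 → (11, 'bcdceefbaddebea')
  5 → (23, 'bea')
  6 → (8, 'beebcdceefbaddebea')
  7 → (12, 'cdceefbaddebea')
  8 → (14, 'ceefbaddebea')
  9 → (6, 'dabeebcdceefbaddebea')
  10 → (13, 'dceefbaddebea')
  11 → (20, 'ddebea')
  12 → (21, 'debea')
  13 → (24, 'ea')
  14 → (10, 'ebcdceefbaddebea')
  15 → (22, 'ebea')
  16 → (5, 'edabeebcdceefbaddebea')
  17 → (9, 'eebcdceefbaddebea')
  18 → (4, 'eedabeebcdceefbaddebea')
  19 → (3, 'eeedabeebcdceefbaddebea')
  20 → (2, 'eeeedabeebcdceefbaddebea')
  21 → (1, 'eeeeedabeebcdceefbaddebea')
  22 → (0, 'eeeeeedabeebcdceefbaddebea')
  23 → (15, 'eefbaddebea')
  24 → (16, 'efbaddebea')
  25 → (17, 'fbaddebea')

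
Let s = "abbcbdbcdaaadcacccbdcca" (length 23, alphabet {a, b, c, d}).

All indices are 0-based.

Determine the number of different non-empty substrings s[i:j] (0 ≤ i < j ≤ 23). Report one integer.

rank | idx | suffix
   0 |  22 | a
   1 |   9 | aaadcacccbdcca
   2 |  10 | aadcacccbdcca
   3 |   0 | abbcbdbcdaaadcacccbdcca
   4 |  14 | acccbdcca
   5 |  11 | adcacccbdcca
   6 |   1 | bbcbdbcdaaadcacccbdcca
   7 |   2 | bcbdbcdaaadcacccbdcca
   8 |   6 | bcdaaadcacccbdcca
   9 |   4 | bdbcdaaadcacccbdcca
  10 |  18 | bdcca
  11 |  21 | ca
  12 |  13 | cacccbdcca
  13 |   3 | cbdbcdaaadcacccbdcca
  14 |  17 | cbdcca
  15 |  20 | cca
  16 |  16 | ccbdcca
  17 |  15 | cccbdcca
  18 |   7 | cdaaadcacccbdcca
  19 |   8 | daaadcacccbdcca
  20 |   5 | dbcdaaadcacccbdcca
  21 |  12 | dcacccbdcca
  22 |  19 | dcca

SA = [22, 9, 10, 0, 14, 11, 1, 2, 6, 4, 18, 21, 13, 3, 17, 20, 16, 15, 7, 8, 5, 12, 19]
i: (SA[i-1],SA[i]) lcp shared
  1: (22,9) 1 'a'
  2: (9,10) 2 'aa'
  3: (10,0) 1 'a'
  4: (0,14) 1 'a'
  5: (14,11) 1 'a'
  6: (11,1) 0 ''
  7: (1,2) 1 'b'
  8: (2,6) 2 'bc'
  9: (6,4) 1 'b'
  10: (4,18) 2 'bd'
  11: (18,21) 0 ''
  12: (21,13) 2 'ca'
  13: (13,3) 1 'c'
  14: (3,17) 3 'cbd'
  15: (17,20) 1 'c'
  16: (20,16) 2 'cc'
  17: (16,15) 2 'cc'
  18: (15,7) 1 'c'
  19: (7,8) 0 ''
  20: (8,5) 1 'd'
  21: (5,12) 1 'd'
  22: (12,19) 2 'dc'

n(n+1)/2 = 23·24/2 = 276
Σ LCP = 0 + 1 + 2 + 1 + 1 + 1 + 0 + 1 + 2 + 1 + 2 + 0 + 2 + 1 + 3 + 1 + 2 + 2 + 1 + 0 + 1 + 1 + 2 = 28
distinct = 276 − 28 = 248

248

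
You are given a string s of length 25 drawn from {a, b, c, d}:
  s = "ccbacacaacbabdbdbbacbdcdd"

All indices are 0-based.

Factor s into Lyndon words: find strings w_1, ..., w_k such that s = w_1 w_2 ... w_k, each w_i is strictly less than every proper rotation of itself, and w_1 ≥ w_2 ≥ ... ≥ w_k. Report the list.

emit factor 1: 'c' (i=0, period=1)
emit factor 2: 'c' (i=1, period=1)
emit factor 3: 'b' (i=2, period=1)
emit factor 4: 'ac' (i=3, period=2)
emit factor 5: 'ac' (i=5, period=2)
emit factor 6: 'aacbabdbdbbacbdcdd' (i=7, period=18)

["c", "c", "b", "ac", "ac", "aacbabdbdbbacbdcdd"]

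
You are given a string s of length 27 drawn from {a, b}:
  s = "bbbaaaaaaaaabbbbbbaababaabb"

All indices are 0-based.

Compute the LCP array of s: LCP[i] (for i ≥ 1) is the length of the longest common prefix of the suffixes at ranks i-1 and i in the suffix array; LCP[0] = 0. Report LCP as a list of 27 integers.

rank→(start, suffix):
  0 → (3, 'aaaaaaaaabbbbbbaababaabb')
  1 → (4, 'aaaaaaaabbbbbbaababaabb')
  2 → (5, 'aaaaaaabbbbbbaababaabb')
  3 → (6, 'aaaaaabbbbbbaababaabb')
  4 → (7, 'aaaaabbbbbbaababaabb')
  5 → (8, 'aaaabbbbbbaababaabb')
  6 → (9, 'aaabbbbbbaababaabb')
  7 → (18, 'aababaabb')
  8 → (23, 'aabb')
  9 → (10, 'aabbbbbbaababaabb')
  10 → (21, 'abaabb')
  11 → (19, 'ababaabb')
  12 → (24, 'abb')
  13 → (11, 'abbbbbbaababaabb')
  14 → (26, 'b')
  15 → (2, 'baaaaaaaaabbbbbbaababaabb')
  16 → (17, 'baababaabb')
  17 → (22, 'baabb')
  18 → (20, 'babaabb')
  19 → (25, 'bb')
  20 → (1, 'bbaaaaaaaaabbbbbbaababaabb')
  21 → (16, 'bbaababaabb')
  22 → (0, 'bbbaaaaaaaaabbbbbbaababaabb')
  23 → (15, 'bbbaababaabb')
  24 → (14, 'bbbbaababaabb')
  25 → (13, 'bbbbbaababaabb')
  26 → (12, 'bbbbbbaababaabb')

SA = [3, 4, 5, 6, 7, 8, 9, 18, 23, 10, 21, 19, 24, 11, 26, 2, 17, 22, 20, 25, 1, 16, 0, 15, 14, 13, 12]
[i] adj suffixes → lcp
  [1] 3/4 → 8 ('aaaaaaaa')
  [2] 4/5 → 7 ('aaaaaaa')
  [3] 5/6 → 6 ('aaaaaa')
  [4] 6/7 → 5 ('aaaaa')
  [5] 7/8 → 4 ('aaaa')
  [6] 8/9 → 3 ('aaa')
  [7] 9/18 → 2 ('aa')
  [8] 18/23 → 3 ('aab')
  [9] 23/10 → 4 ('aabb')
  [10] 10/21 → 1 ('a')
  [11] 21/19 → 3 ('aba')
  [12] 19/24 → 2 ('ab')
  [13] 24/11 → 3 ('abb')
  [14] 11/26 → 0 ('')
  [15] 26/2 → 1 ('b')
  [16] 2/17 → 3 ('baa')
  [17] 17/22 → 4 ('baab')
  [18] 22/20 → 2 ('ba')
  [19] 20/25 → 1 ('b')
  [20] 25/1 → 2 ('bb')
  [21] 1/16 → 4 ('bbaa')
  [22] 16/0 → 2 ('bb')
  [23] 0/15 → 5 ('bbbaa')
  [24] 15/14 → 3 ('bbb')
  [25] 14/13 → 4 ('bbbb')
  [26] 13/12 → 5 ('bbbbb')

[0, 8, 7, 6, 5, 4, 3, 2, 3, 4, 1, 3, 2, 3, 0, 1, 3, 4, 2, 1, 2, 4, 2, 5, 3, 4, 5]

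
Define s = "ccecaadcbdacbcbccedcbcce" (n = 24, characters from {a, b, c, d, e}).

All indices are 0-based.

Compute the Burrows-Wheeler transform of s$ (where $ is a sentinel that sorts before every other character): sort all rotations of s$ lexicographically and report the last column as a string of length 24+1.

rank  rotation                   last
    0  $ccecaadcbdacbcbccedcbcce  e
    1  aadcbdacbcbccedcbcce$ccec  c
    2  acbcbccedcbcce$ccecaadcbd  d
    3  adcbdacbcbccedcbcce$cceca  a
    4  bcbccedcbcce$ccecaadcbdac  c
    5  bcce$ccecaadcbdacbcbccedc  c
    6  bccedcbcce$ccecaadcbdacbc  c
    7  bdacbcbccedcbcce$ccecaadc  c
    8  caadcbdacbcbccedcbcce$cce  e
    9  cbcbccedcbcce$ccecaadcbda  a
   10  cbcce$ccecaadcbdacbcbcced  d
   11  cbccedcbcce$ccecaadcbdacb  b
   12  cbdacbcbccedcbcce$ccecaad  d
   13  cce$ccecaadcbdacbcbccedcb  b
   14  ccecaadcbdacbcbccedcbcce$  $
   15  ccedcbcce$ccecaadcbdacbcb  b
   16  ce$ccecaadcbdacbcbccedcbc  c
   17  cecaadcbdacbcbccedcbcce$c  c
   18  cedcbcce$ccecaadcbdacbcbc  c
   19  dacbcbccedcbcce$ccecaadcb  b
   20  dcbcce$ccecaadcbdacbcbcce  e
   21  dcbdacbcbccedcbcce$ccecaa  a
   22  e$ccecaadcbdacbcbccedcbcc  c
   23  ecaadcbdacbcbccedcbcce$cc  c
   24  edcbcce$ccecaadcbdacbcbcc  c

ecdacccceadbdb$bcccbeaccc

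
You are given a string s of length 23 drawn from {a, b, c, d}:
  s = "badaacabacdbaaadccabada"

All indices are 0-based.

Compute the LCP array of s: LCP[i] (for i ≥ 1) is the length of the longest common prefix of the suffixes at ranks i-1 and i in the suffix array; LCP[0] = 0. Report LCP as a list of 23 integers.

[0, 1, 2, 2, 1, 3, 1, 2, 1, 3, 2, 0, 2, 2, 4, 0, 4, 1, 1, 0, 2, 1, 1]

sorted suffixes:
  #0 SA[0]=22  'a'
  #1 SA[1]=12  'aaadccabada'
  #2 SA[2]=3  'aacabacdbaaadccabada'
  #3 SA[3]=13  'aadccabada'
  #4 SA[4]=6  'abacdbaaadccabada'
  #5 SA[5]=18  'abada'
  #6 SA[6]=4  'acabacdbaaadccabada'
  #7 SA[7]=8  'acdbaaadccabada'
  #8 SA[8]=20  'ada'
  #9 SA[9]=1  'adaacabacdbaaadccabada'
  #10 SA[10]=14  'adccabada'
  #11 SA[11]=11  'baaadccabada'
  #12 SA[12]=7  'bacdbaaadccabada'
  #13 SA[13]=19  'bada'
  #14 SA[14]=0  'badaacabacdbaaadccabada'
  #15 SA[15]=5  'cabacdbaaadccabada'
  #16 SA[16]=17  'cabada'
  #17 SA[17]=16  'ccabada'
  #18 SA[18]=9  'cdbaaadccabada'
  #19 SA[19]=21  'da'
  #20 SA[20]=2  'daacabacdbaaadccabada'
  #21 SA[21]=10  'dbaaadccabada'
  #22 SA[22]=15  'dccabada'

SA = [22, 12, 3, 13, 6, 18, 4, 8, 20, 1, 14, 11, 7, 19, 0, 5, 17, 16, 9, 21, 2, 10, 15]
[i] adj suffixes → lcp
  [1] 22/12 → 1 ('a')
  [2] 12/3 → 2 ('aa')
  [3] 3/13 → 2 ('aa')
  [4] 13/6 → 1 ('a')
  [5] 6/18 → 3 ('aba')
  [6] 18/4 → 1 ('a')
  [7] 4/8 → 2 ('ac')
  [8] 8/20 → 1 ('a')
  [9] 20/1 → 3 ('ada')
  [10] 1/14 → 2 ('ad')
  [11] 14/11 → 0 ('')
  [12] 11/7 → 2 ('ba')
  [13] 7/19 → 2 ('ba')
  [14] 19/0 → 4 ('bada')
  [15] 0/5 → 0 ('')
  [16] 5/17 → 4 ('caba')
  [17] 17/16 → 1 ('c')
  [18] 16/9 → 1 ('c')
  [19] 9/21 → 0 ('')
  [20] 21/2 → 2 ('da')
  [21] 2/10 → 1 ('d')
  [22] 10/15 → 1 ('d')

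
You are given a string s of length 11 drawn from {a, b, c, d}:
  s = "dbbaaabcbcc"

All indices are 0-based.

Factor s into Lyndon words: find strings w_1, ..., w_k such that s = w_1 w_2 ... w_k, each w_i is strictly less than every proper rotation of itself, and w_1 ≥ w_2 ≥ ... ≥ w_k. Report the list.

["d", "b", "b", "aaabcbcc"]

emit factor 1: 'd' (i=0, period=1)
emit factor 2: 'b' (i=1, period=1)
emit factor 3: 'b' (i=2, period=1)
emit factor 4: 'aaabcbcc' (i=3, period=8)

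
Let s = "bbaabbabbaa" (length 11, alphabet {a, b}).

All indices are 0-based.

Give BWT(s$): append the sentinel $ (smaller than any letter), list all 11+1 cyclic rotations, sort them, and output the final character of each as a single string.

aabbbabbba$a

rank  rotation      last
    0  $bbaabbabbaa  a
    1  a$bbaabbabba  a
    2  aa$bbaabbabb  b
    3  aabbabbaa$bb  b
    4  abbaa$bbaabb  b
    5  abbabbaa$bba  a
    6  baa$bbaabbab  b
    7  baabbabbaa$b  b
    8  babbaa$bbaab  b
    9  bbaa$bbaabba  a
   10  bbaabbabbaa$  $
   11  bbabbaa$bbaa  a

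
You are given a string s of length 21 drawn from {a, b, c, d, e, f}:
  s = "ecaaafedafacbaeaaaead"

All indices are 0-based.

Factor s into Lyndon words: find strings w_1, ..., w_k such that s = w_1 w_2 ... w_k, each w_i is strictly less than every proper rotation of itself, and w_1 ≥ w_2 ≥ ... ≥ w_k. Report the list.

["e", "c", "aaafedafacbae", "aaaead"]

emit factor 1: 'e' (i=0, period=1)
emit factor 2: 'c' (i=1, period=1)
emit factor 3: 'aaafedafacbae' (i=2, period=13)
emit factor 4: 'aaaead' (i=15, period=6)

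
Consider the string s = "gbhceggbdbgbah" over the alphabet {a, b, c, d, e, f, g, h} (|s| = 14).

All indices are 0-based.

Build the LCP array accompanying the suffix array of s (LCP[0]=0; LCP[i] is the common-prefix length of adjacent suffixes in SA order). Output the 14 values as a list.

[0, 0, 1, 1, 1, 0, 0, 0, 0, 2, 2, 1, 0, 1]

rank→(start, suffix):
  0 → (12, 'ah')
  1 → (11, 'bah')
  2 → (7, 'bdbgbah')
  3 → (9, 'bgbah')
  4 → (1, 'bhceggbdbgbah')
  5 → (3, 'ceggbdbgbah')
  6 → (8, 'dbgbah')
  7 → (4, 'eggbdbgbah')
  8 → (10, 'gbah')
  9 → (6, 'gbdbgbah')
  10 → (0, 'gbhceggbdbgbah')
  11 → (5, 'ggbdbgbah')
  12 → (13, 'h')
  13 → (2, 'hceggbdbgbah')

SA = [12, 11, 7, 9, 1, 3, 8, 4, 10, 6, 0, 5, 13, 2]
i: (SA[i-1],SA[i]) lcp shared
  1: (12,11) 0 ''
  2: (11,7) 1 'b'
  3: (7,9) 1 'b'
  4: (9,1) 1 'b'
  5: (1,3) 0 ''
  6: (3,8) 0 ''
  7: (8,4) 0 ''
  8: (4,10) 0 ''
  9: (10,6) 2 'gb'
  10: (6,0) 2 'gb'
  11: (0,5) 1 'g'
  12: (5,13) 0 ''
  13: (13,2) 1 'h'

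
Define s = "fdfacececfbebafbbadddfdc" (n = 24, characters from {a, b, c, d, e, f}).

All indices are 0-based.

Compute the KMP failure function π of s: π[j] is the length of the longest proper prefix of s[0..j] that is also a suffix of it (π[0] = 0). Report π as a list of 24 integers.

π[0] = 0
j=1 s[j]='d': π[1]=0 (border '')
j=2 s[j]='f': π[2]=1 (border 'f')
j=3 s[j]='a': k: 1→0; π[3]=0 (border '')
j=4 s[j]='c': π[4]=0 (border '')
j=5 s[j]='e': π[5]=0 (border '')
j=6 s[j]='c': π[6]=0 (border '')
j=7 s[j]='e': π[7]=0 (border '')
j=8 s[j]='c': π[8]=0 (border '')
j=9 s[j]='f': π[9]=1 (border 'f')
j=10 s[j]='b': k: 1→0; π[10]=0 (border '')
j=11 s[j]='e': π[11]=0 (border '')
j=12 s[j]='b': π[12]=0 (border '')
j=13 s[j]='a': π[13]=0 (border '')
j=14 s[j]='f': π[14]=1 (border 'f')
j=15 s[j]='b': k: 1→0; π[15]=0 (border '')
j=16 s[j]='b': π[16]=0 (border '')
j=17 s[j]='a': π[17]=0 (border '')
j=18 s[j]='d': π[18]=0 (border '')
j=19 s[j]='d': π[19]=0 (border '')
j=20 s[j]='d': π[20]=0 (border '')
j=21 s[j]='f': π[21]=1 (border 'f')
j=22 s[j]='d': π[22]=2 (border 'fd')
j=23 s[j]='c': k: 2→0; π[23]=0 (border '')

[0, 0, 1, 0, 0, 0, 0, 0, 0, 1, 0, 0, 0, 0, 1, 0, 0, 0, 0, 0, 0, 1, 2, 0]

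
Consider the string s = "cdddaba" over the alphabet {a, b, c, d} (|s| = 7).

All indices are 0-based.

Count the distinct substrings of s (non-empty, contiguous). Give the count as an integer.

24

sorted suffixes:
  #0 SA[0]=6  'a'
  #1 SA[1]=4  'aba'
  #2 SA[2]=5  'ba'
  #3 SA[3]=0  'cdddaba'
  #4 SA[4]=3  'daba'
  #5 SA[5]=2  'ddaba'
  #6 SA[6]=1  'dddaba'

SA = [6, 4, 5, 0, 3, 2, 1]
[i] adj suffixes → lcp
  [1] 6/4 → 1 ('a')
  [2] 4/5 → 0 ('')
  [3] 5/0 → 0 ('')
  [4] 0/3 → 0 ('')
  [5] 3/2 → 1 ('d')
  [6] 2/1 → 2 ('dd')

n(n+1)/2 = 7·8/2 = 28
Σ LCP = 0 + 1 + 0 + 0 + 0 + 1 + 2 = 4
distinct = 28 − 4 = 24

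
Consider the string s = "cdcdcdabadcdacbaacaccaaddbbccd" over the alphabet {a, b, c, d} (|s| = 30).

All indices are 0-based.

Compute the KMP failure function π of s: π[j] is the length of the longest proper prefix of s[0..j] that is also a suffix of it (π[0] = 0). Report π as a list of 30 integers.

π[0] = 0
j=1 s[j]='d': π[1]=0 (border '')
j=2 s[j]='c': π[2]=1 (border 'c')
j=3 s[j]='d': π[3]=2 (border 'cd')
j=4 s[j]='c': π[4]=3 (border 'cdc')
j=5 s[j]='d': π[5]=4 (border 'cdcd')
j=6 s[j]='a': k: 4→2→0; π[6]=0 (border '')
j=7 s[j]='b': π[7]=0 (border '')
j=8 s[j]='a': π[8]=0 (border '')
j=9 s[j]='d': π[9]=0 (border '')
j=10 s[j]='c': π[10]=1 (border 'c')
j=11 s[j]='d': π[11]=2 (border 'cd')
j=12 s[j]='a': k: 2→0; π[12]=0 (border '')
j=13 s[j]='c': π[13]=1 (border 'c')
j=14 s[j]='b': k: 1→0; π[14]=0 (border '')
j=15 s[j]='a': π[15]=0 (border '')
j=16 s[j]='a': π[16]=0 (border '')
j=17 s[j]='c': π[17]=1 (border 'c')
j=18 s[j]='a': k: 1→0; π[18]=0 (border '')
j=19 s[j]='c': π[19]=1 (border 'c')
j=20 s[j]='c': k: 1→0; π[20]=1 (border 'c')
j=21 s[j]='a': k: 1→0; π[21]=0 (border '')
j=22 s[j]='a': π[22]=0 (border '')
j=23 s[j]='d': π[23]=0 (border '')
j=24 s[j]='d': π[24]=0 (border '')
j=25 s[j]='b': π[25]=0 (border '')
j=26 s[j]='b': π[26]=0 (border '')
j=27 s[j]='c': π[27]=1 (border 'c')
j=28 s[j]='c': k: 1→0; π[28]=1 (border 'c')
j=29 s[j]='d': π[29]=2 (border 'cd')

[0, 0, 1, 2, 3, 4, 0, 0, 0, 0, 1, 2, 0, 1, 0, 0, 0, 1, 0, 1, 1, 0, 0, 0, 0, 0, 0, 1, 1, 2]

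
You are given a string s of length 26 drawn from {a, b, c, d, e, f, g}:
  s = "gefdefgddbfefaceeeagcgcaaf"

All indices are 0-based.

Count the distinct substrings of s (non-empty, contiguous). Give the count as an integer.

rank→(start, suffix):
  0 → (23, 'aaf')
  1 → (13, 'aceeeagcgcaaf')
  2 → (24, 'af')
  3 → (18, 'agcgcaaf')
  4 → (9, 'bfefaceeeagcgcaaf')
  5 → (22, 'caaf')
  6 → (14, 'ceeeagcgcaaf')
  7 → (20, 'cgcaaf')
  8 → (8, 'dbfefaceeeagcgcaaf')
  9 → (7, 'ddbfefaceeeagcgcaaf')
  10 → (3, 'defgddbfefaceeeagcgcaaf')
  11 → (17, 'eagcgcaaf')
  12 → (16, 'eeagcgcaaf')
  13 → (15, 'eeeagcgcaaf')
  14 → (11, 'efaceeeagcgcaaf')
  15 → (1, 'efdefgddbfefaceeeagcgcaaf')
  16 → (4, 'efgddbfefaceeeagcgcaaf')
  17 → (25, 'f')
  18 → (12, 'faceeeagcgcaaf')
  19 → (2, 'fdefgddbfefaceeeagcgcaaf')
  20 → (10, 'fefaceeeagcgcaaf')
  21 → (5, 'fgddbfefaceeeagcgcaaf')
  22 → (21, 'gcaaf')
  23 → (19, 'gcgcaaf')
  24 → (6, 'gddbfefaceeeagcgcaaf')
  25 → (0, 'gefdefgddbfefaceeeagcgcaaf')

SA = [23, 13, 24, 18, 9, 22, 14, 20, 8, 7, 3, 17, 16, 15, 11, 1, 4, 25, 12, 2, 10, 5, 21, 19, 6, 0]
rank  pair      lcp
   1  s[23:],s[13:]  1  'a'
   2  s[13:],s[24:]  1  'a'
   3  s[24:],s[18:]  1  'a'
   4  s[18:],s[9:]  0  ''
   5  s[9:],s[22:]  0  ''
   6  s[22:],s[14:]  1  'c'
   7  s[14:],s[20:]  1  'c'
   8  s[20:],s[8:]  0  ''
   9  s[8:],s[7:]  1  'd'
  10  s[7:],s[3:]  1  'd'
  11  s[3:],s[17:]  0  ''
  12  s[17:],s[16:]  1  'e'
  13  s[16:],s[15:]  2  'ee'
  14  s[15:],s[11:]  1  'e'
  15  s[11:],s[1:]  2  'ef'
  16  s[1:],s[4:]  2  'ef'
  17  s[4:],s[25:]  0  ''
  18  s[25:],s[12:]  1  'f'
  19  s[12:],s[2:]  1  'f'
  20  s[2:],s[10:]  1  'f'
  21  s[10:],s[5:]  1  'f'
  22  s[5:],s[21:]  0  ''
  23  s[21:],s[19:]  2  'gc'
  24  s[19:],s[6:]  1  'g'
  25  s[6:],s[0:]  1  'g'

n(n+1)/2 = 26·27/2 = 351
Σ LCP = 0 + 1 + 1 + 1 + 0 + 0 + 1 + 1 + 0 + 1 + 1 + 0 + 1 + 2 + 1 + 2 + 2 + 0 + 1 + 1 + 1 + 1 + 0 + 2 + 1 + 1 = 23
distinct = 351 − 23 = 328

328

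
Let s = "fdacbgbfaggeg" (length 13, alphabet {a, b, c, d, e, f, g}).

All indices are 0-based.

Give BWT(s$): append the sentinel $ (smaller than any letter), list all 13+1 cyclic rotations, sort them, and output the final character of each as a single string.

rank  rotation        last
    0  $fdacbgbfaggeg  g
    1  acbgbfaggeg$fd  d
    2  aggeg$fdacbgbf  f
    3  bfaggeg$fdacbg  g
    4  bgbfaggeg$fdac  c
    5  cbgbfaggeg$fda  a
    6  dacbgbfaggeg$f  f
    7  eg$fdacbgbfagg  g
    8  faggeg$fdacbgb  b
    9  fdacbgbfaggeg$  $
   10  g$fdacbgbfagge  e
   11  gbfaggeg$fdacb  b
   12  geg$fdacbgbfag  g
   13  ggeg$fdacbgbfa  a

gdfgcafgb$ebga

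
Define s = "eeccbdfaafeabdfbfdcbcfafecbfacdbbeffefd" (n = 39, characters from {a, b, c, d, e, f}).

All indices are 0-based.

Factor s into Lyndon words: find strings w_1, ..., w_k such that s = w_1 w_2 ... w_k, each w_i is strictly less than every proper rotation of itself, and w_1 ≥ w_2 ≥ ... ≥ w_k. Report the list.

emit factor 1: 'e' (i=0, period=1)
emit factor 2: 'e' (i=1, period=1)
emit factor 3: 'c' (i=2, period=1)
emit factor 4: 'c' (i=3, period=1)
emit factor 5: 'bdf' (i=4, period=3)
emit factor 6: 'aafeabdfbfdcbcfafecbfacdbbeffefd' (i=7, period=32)

["e", "e", "c", "c", "bdf", "aafeabdfbfdcbcfafecbfacdbbeffefd"]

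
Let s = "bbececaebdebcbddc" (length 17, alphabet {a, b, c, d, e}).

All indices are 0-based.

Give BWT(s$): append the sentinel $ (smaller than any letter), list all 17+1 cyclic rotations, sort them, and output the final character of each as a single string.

rank  rotation            last
    0  $bbececaebdebcbddc  c
    1  aebdebcbddc$bbecec  c
    2  bbececaebdebcbddc$  $
    3  bcbddc$bbececaebde  e
    4  bddc$bbececaebdebc  c
    5  bdebcbddc$bbececae  e
    6  bececaebdebcbddc$b  b
    7  c$bbececaebdebcbdd  d
    8  caebdebcbddc$bbece  e
    9  cbddc$bbececaebdeb  b
   10  cecaebdebcbddc$bbe  e
   11  dc$bbececaebdebcbd  d
   12  ddc$bbececaebdebcb  b
   13  debcbddc$bbececaeb  b
   14  ebcbddc$bbececaebd  d
   15  ebdebcbddc$bbececa  a
   16  ecaebdebcbddc$bbec  c
   17  ececaebdebcbddc$bb  b

cc$ecebdebedbbdacb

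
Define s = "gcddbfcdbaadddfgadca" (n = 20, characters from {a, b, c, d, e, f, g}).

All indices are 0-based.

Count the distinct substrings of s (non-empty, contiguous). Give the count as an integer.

191

rank→(start, suffix):
  0 → (19, 'a')
  1 → (9, 'aadddfgadca')
  2 → (16, 'adca')
  3 → (10, 'adddfgadca')
  4 → (8, 'baadddfgadca')
  5 → (4, 'bfcdbaadddfgadca')
  6 → (18, 'ca')
  7 → (6, 'cdbaadddfgadca')
  8 → (1, 'cddbfcdbaadddfgadca')
  9 → (7, 'dbaadddfgadca')
  10 → (3, 'dbfcdbaadddfgadca')
  11 → (17, 'dca')
  12 → (2, 'ddbfcdbaadddfgadca')
  13 → (11, 'dddfgadca')
  14 → (12, 'ddfgadca')
  15 → (13, 'dfgadca')
  16 → (5, 'fcdbaadddfgadca')
  17 → (14, 'fgadca')
  18 → (15, 'gadca')
  19 → (0, 'gcddbfcdbaadddfgadca')

SA = [19, 9, 16, 10, 8, 4, 18, 6, 1, 7, 3, 17, 2, 11, 12, 13, 5, 14, 15, 0]
[i] adj suffixes → lcp
  [1] 19/9 → 1 ('a')
  [2] 9/16 → 1 ('a')
  [3] 16/10 → 2 ('ad')
  [4] 10/8 → 0 ('')
  [5] 8/4 → 1 ('b')
  [6] 4/18 → 0 ('')
  [7] 18/6 → 1 ('c')
  [8] 6/1 → 2 ('cd')
  [9] 1/7 → 0 ('')
  [10] 7/3 → 2 ('db')
  [11] 3/17 → 1 ('d')
  [12] 17/2 → 1 ('d')
  [13] 2/11 → 2 ('dd')
  [14] 11/12 → 2 ('dd')
  [15] 12/13 → 1 ('d')
  [16] 13/5 → 0 ('')
  [17] 5/14 → 1 ('f')
  [18] 14/15 → 0 ('')
  [19] 15/0 → 1 ('g')

n(n+1)/2 = 20·21/2 = 210
Σ LCP = 0 + 1 + 1 + 2 + 0 + 1 + 0 + 1 + 2 + 0 + 2 + 1 + 1 + 2 + 2 + 1 + 0 + 1 + 0 + 1 = 19
distinct = 210 − 19 = 191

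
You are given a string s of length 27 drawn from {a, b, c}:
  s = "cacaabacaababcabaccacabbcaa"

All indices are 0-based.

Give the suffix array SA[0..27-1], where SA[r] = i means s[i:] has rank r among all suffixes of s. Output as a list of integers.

rank | idx | suffix
   0 |  26 | a
   1 |  25 | aa
   2 |   8 | aababcabaccacabbcaa
   3 |   3 | aabacaababcabaccacabbcaa
   4 |   9 | ababcabaccacabbcaa
   5 |   4 | abacaababcabaccacabbcaa
   6 |  14 | abaccacabbcaa
   7 |  21 | abbcaa
   8 |  11 | abcabaccacabbcaa
   9 |   6 | acaababcabaccacabbcaa
  10 |   1 | acaabacaababcabaccacabbcaa
  11 |  19 | acabbcaa
  12 |  16 | accacabbcaa
  13 |  10 | babcabaccacabbcaa
  14 |   5 | bacaababcabaccacabbcaa
  15 |  15 | baccacabbcaa
  16 |  22 | bbcaa
  17 |  23 | bcaa
  18 |  12 | bcabaccacabbcaa
  19 |  24 | caa
  20 |   7 | caababcabaccacabbcaa
  21 |   2 | caabacaababcabaccacabbcaa
  22 |  13 | cabaccacabbcaa
  23 |  20 | cabbcaa
  24 |   0 | cacaabacaababcabaccacabbcaa
  25 |  18 | cacabbcaa
  26 |  17 | ccacabbcaa

[26, 25, 8, 3, 9, 4, 14, 21, 11, 6, 1, 19, 16, 10, 5, 15, 22, 23, 12, 24, 7, 2, 13, 20, 0, 18, 17]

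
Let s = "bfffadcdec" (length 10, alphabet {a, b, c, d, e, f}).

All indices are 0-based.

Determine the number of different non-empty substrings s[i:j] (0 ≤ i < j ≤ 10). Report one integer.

sorted suffixes:
  #0 SA[0]=4  'adcdec'
  #1 SA[1]=0  'bfffadcdec'
  #2 SA[2]=9  'c'
  #3 SA[3]=6  'cdec'
  #4 SA[4]=5  'dcdec'
  #5 SA[5]=7  'dec'
  #6 SA[6]=8  'ec'
  #7 SA[7]=3  'fadcdec'
  #8 SA[8]=2  'ffadcdec'
  #9 SA[9]=1  'fffadcdec'

SA = [4, 0, 9, 6, 5, 7, 8, 3, 2, 1]
[i] adj suffixes → lcp
  [1] 4/0 → 0 ('')
  [2] 0/9 → 0 ('')
  [3] 9/6 → 1 ('c')
  [4] 6/5 → 0 ('')
  [5] 5/7 → 1 ('d')
  [6] 7/8 → 0 ('')
  [7] 8/3 → 0 ('')
  [8] 3/2 → 1 ('f')
  [9] 2/1 → 2 ('ff')

n(n+1)/2 = 10·11/2 = 55
Σ LCP = 0 + 0 + 0 + 1 + 0 + 1 + 0 + 0 + 1 + 2 = 5
distinct = 55 − 5 = 50

50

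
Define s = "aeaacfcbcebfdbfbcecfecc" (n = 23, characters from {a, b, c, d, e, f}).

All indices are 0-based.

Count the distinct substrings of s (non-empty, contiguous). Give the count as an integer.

253

sorted suffixes:
  #0 SA[0]=2  'aacfcbcebfdbfbcecfecc'
  #1 SA[1]=3  'acfcbcebfdbfbcecfecc'
  #2 SA[2]=0  'aeaacfcbcebfdbfbcecfecc'
  #3 SA[3]=7  'bcebfdbfbcecfecc'
  #4 SA[4]=15  'bcecfecc'
  #5 SA[5]=13  'bfbcecfecc'
  #6 SA[6]=10  'bfdbfbcecfecc'
  #7 SA[7]=22  'c'
  #8 SA[8]=6  'cbcebfdbfbcecfecc'
  #9 SA[9]=21  'cc'
  #10 SA[10]=8  'cebfdbfbcecfecc'
  #11 SA[11]=16  'cecfecc'
  #12 SA[12]=4  'cfcbcebfdbfbcecfecc'
  #13 SA[13]=18  'cfecc'
  #14 SA[14]=12  'dbfbcecfecc'
  #15 SA[15]=1  'eaacfcbcebfdbfbcecfecc'
  #16 SA[16]=9  'ebfdbfbcecfecc'
  #17 SA[17]=20  'ecc'
  #18 SA[18]=17  'ecfecc'
  #19 SA[19]=14  'fbcecfecc'
  #20 SA[20]=5  'fcbcebfdbfbcecfecc'
  #21 SA[21]=11  'fdbfbcecfecc'
  #22 SA[22]=19  'fecc'

SA = [2, 3, 0, 7, 15, 13, 10, 22, 6, 21, 8, 16, 4, 18, 12, 1, 9, 20, 17, 14, 5, 11, 19]
[i] adj suffixes → lcp
  [1] 2/3 → 1 ('a')
  [2] 3/0 → 1 ('a')
  [3] 0/7 → 0 ('')
  [4] 7/15 → 3 ('bce')
  [5] 15/13 → 1 ('b')
  [6] 13/10 → 2 ('bf')
  [7] 10/22 → 0 ('')
  [8] 22/6 → 1 ('c')
  [9] 6/21 → 1 ('c')
  [10] 21/8 → 1 ('c')
  [11] 8/16 → 2 ('ce')
  [12] 16/4 → 1 ('c')
  [13] 4/18 → 2 ('cf')
  [14] 18/12 → 0 ('')
  [15] 12/1 → 0 ('')
  [16] 1/9 → 1 ('e')
  [17] 9/20 → 1 ('e')
  [18] 20/17 → 2 ('ec')
  [19] 17/14 → 0 ('')
  [20] 14/5 → 1 ('f')
  [21] 5/11 → 1 ('f')
  [22] 11/19 → 1 ('f')

n(n+1)/2 = 23·24/2 = 276
Σ LCP = 0 + 1 + 1 + 0 + 3 + 1 + 2 + 0 + 1 + 1 + 1 + 2 + 1 + 2 + 0 + 0 + 1 + 1 + 2 + 0 + 1 + 1 + 1 = 23
distinct = 276 − 23 = 253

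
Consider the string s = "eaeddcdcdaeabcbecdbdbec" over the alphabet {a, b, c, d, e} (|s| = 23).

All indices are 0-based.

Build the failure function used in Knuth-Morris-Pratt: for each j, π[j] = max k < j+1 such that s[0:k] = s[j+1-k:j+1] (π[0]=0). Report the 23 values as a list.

π[0] = 0
j=1 s[j]='a': π[1]=0 (border '')
j=2 s[j]='e': π[2]=1 (border 'e')
j=3 s[j]='d': k: 1→0; π[3]=0 (border '')
j=4 s[j]='d': π[4]=0 (border '')
j=5 s[j]='c': π[5]=0 (border '')
j=6 s[j]='d': π[6]=0 (border '')
j=7 s[j]='c': π[7]=0 (border '')
j=8 s[j]='d': π[8]=0 (border '')
j=9 s[j]='a': π[9]=0 (border '')
j=10 s[j]='e': π[10]=1 (border 'e')
j=11 s[j]='a': π[11]=2 (border 'ea')
j=12 s[j]='b': k: 2→0; π[12]=0 (border '')
j=13 s[j]='c': π[13]=0 (border '')
j=14 s[j]='b': π[14]=0 (border '')
j=15 s[j]='e': π[15]=1 (border 'e')
j=16 s[j]='c': k: 1→0; π[16]=0 (border '')
j=17 s[j]='d': π[17]=0 (border '')
j=18 s[j]='b': π[18]=0 (border '')
j=19 s[j]='d': π[19]=0 (border '')
j=20 s[j]='b': π[20]=0 (border '')
j=21 s[j]='e': π[21]=1 (border 'e')
j=22 s[j]='c': k: 1→0; π[22]=0 (border '')

[0, 0, 1, 0, 0, 0, 0, 0, 0, 0, 1, 2, 0, 0, 0, 1, 0, 0, 0, 0, 0, 1, 0]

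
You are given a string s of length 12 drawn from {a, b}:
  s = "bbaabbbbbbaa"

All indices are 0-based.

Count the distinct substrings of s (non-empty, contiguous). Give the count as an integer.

52

rank | idx | suffix
   0 |  11 | a
   1 |  10 | aa
   2 |   2 | aabbbbbbaa
   3 |   3 | abbbbbbaa
   4 |   9 | baa
   5 |   1 | baabbbbbbaa
   6 |   8 | bbaa
   7 |   0 | bbaabbbbbbaa
   8 |   7 | bbbaa
   9 |   6 | bbbbaa
  10 |   5 | bbbbbaa
  11 |   4 | bbbbbbaa

SA = [11, 10, 2, 3, 9, 1, 8, 0, 7, 6, 5, 4]
rank  pair      lcp
   1  s[11:],s[10:]  1  'a'
   2  s[10:],s[2:]  2  'aa'
   3  s[2:],s[3:]  1  'a'
   4  s[3:],s[9:]  0  ''
   5  s[9:],s[1:]  3  'baa'
   6  s[1:],s[8:]  1  'b'
   7  s[8:],s[0:]  4  'bbaa'
   8  s[0:],s[7:]  2  'bb'
   9  s[7:],s[6:]  3  'bbb'
  10  s[6:],s[5:]  4  'bbbb'
  11  s[5:],s[4:]  5  'bbbbb'

n(n+1)/2 = 12·13/2 = 78
Σ LCP = 0 + 1 + 2 + 1 + 0 + 3 + 1 + 4 + 2 + 3 + 4 + 5 = 26
distinct = 78 − 26 = 52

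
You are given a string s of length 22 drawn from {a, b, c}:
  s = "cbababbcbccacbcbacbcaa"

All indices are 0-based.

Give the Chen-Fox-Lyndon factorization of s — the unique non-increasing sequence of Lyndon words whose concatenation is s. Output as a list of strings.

["c", "b", "ababbcbccacbcbacbc", "a", "a"]

emit factor 1: 'c' (i=0, period=1)
emit factor 2: 'b' (i=1, period=1)
emit factor 3: 'ababbcbccacbcbacbc' (i=2, period=18)
emit factor 4: 'a' (i=20, period=1)
emit factor 5: 'a' (i=21, period=1)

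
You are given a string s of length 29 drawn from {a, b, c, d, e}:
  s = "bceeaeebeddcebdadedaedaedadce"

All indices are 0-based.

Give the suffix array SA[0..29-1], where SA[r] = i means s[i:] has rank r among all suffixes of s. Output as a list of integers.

sorted suffixes:
  #0 SA[0]=25  'adce'
  #1 SA[1]=15  'adedaedaedadce'
  #2 SA[2]=22  'aedadce'
  #3 SA[3]=19  'aedaedadce'
  #4 SA[4]=4  'aeebeddcebdadedaedaedadce'
  #5 SA[5]=0  'bceeaeebeddcebdadedaedaedadce'
  #6 SA[6]=13  'bdadedaedaedadce'
  #7 SA[7]=7  'beddcebdadedaedaedadce'
  #8 SA[8]=27  'ce'
  #9 SA[9]=11  'cebdadedaedaedadce'
  #10 SA[10]=1  'ceeaeebeddcebdadedaedaedadce'
  #11 SA[11]=24  'dadce'
  #12 SA[12]=14  'dadedaedaedadce'
  #13 SA[13]=21  'daedadce'
  #14 SA[14]=18  'daedaedadce'
  #15 SA[15]=26  'dce'
  #16 SA[16]=10  'dcebdadedaedaedadce'
  #17 SA[17]=9  'ddcebdadedaedaedadce'
  #18 SA[18]=16  'dedaedaedadce'
  #19 SA[19]=28  'e'
  #20 SA[20]=3  'eaeebeddcebdadedaedaedadce'
  #21 SA[21]=12  'ebdadedaedaedadce'
  #22 SA[22]=6  'ebeddcebdadedaedaedadce'
  #23 SA[23]=23  'edadce'
  #24 SA[24]=20  'edaedadce'
  #25 SA[25]=17  'edaedaedadce'
  #26 SA[26]=8  'eddcebdadedaedaedadce'
  #27 SA[27]=2  'eeaeebeddcebdadedaedaedadce'
  #28 SA[28]=5  'eebeddcebdadedaedaedadce'

[25, 15, 22, 19, 4, 0, 13, 7, 27, 11, 1, 24, 14, 21, 18, 26, 10, 9, 16, 28, 3, 12, 6, 23, 20, 17, 8, 2, 5]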